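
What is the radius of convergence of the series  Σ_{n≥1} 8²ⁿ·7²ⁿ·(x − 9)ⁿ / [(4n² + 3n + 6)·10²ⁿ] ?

Ratio test: |a_{n+1}/a_n| = [(4n² + 3n + 6)/(4(n+1)² + 3(n+1) + 6)] · 64·49/100 → 784/25 as n → ∞.
The series converges when 784/25 · |x − 9| < 1, giving R = 25/784.

R = 25/784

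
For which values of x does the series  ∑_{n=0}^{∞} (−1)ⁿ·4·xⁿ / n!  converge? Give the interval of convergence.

The ratio of consecutive coefficients is 4/4 · 1/(n+1) → 0.
The ratio tends to 0 regardless of x, hence R = ∞.

(−∞, ∞)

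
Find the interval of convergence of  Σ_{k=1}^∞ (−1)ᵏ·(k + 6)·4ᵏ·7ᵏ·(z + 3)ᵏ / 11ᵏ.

(-95/28, -73/28)

Apply the ratio test: |a_{k+1}| / |a_k| = [((k+1) + 6)/(k + 6)] · 4·7/11, which tends to 28/11 as k → ∞.
Hence the series converges for |z + 3| < 1/(28/11) = 11/28, so the radius of convergence is 11/28.
Endpoint z = -73/28: the terms have absolute value of order k, which does not tend to 0, so the series diverges by the divergence test.
When z = -95/28, the k-th term does not approach 0; divergence by the term test.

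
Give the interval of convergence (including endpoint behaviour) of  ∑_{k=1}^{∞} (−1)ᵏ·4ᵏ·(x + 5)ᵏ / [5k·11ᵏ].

By the ratio test, |a_{k+1}/a_k| = [5k/5(k+1)] · 4/11 → 4/11.
Convergence for |x + 5| · 4/11 < 1, i.e. |x + 5| < 11/4. So R = 11/4.
When x = -9/4, the terms alternate in sign and decrease monotonically to 0 in absolute value (size ~ c/k), so the alternating series test gives convergence.
Check x = -31/4: the terms are asymptotic to a nonzero constant times 1/k, so the series diverges by limit comparison with Σ 1/k.

(-31/4, -9/4]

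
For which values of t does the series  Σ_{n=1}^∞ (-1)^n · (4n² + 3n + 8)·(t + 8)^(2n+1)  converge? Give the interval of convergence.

(-9, -7)

By the ratio test, |a_{n+1}/a_n| = (4(n+1)² + 3(n+1) + 8)/(4n² + 3n + 8) → 1.
Since the exponent of (t + 8) increases by 2 each term, convergence requires |t + 8|² < 1, hence R = 1.
Check t = -7: the terms have absolute value of order n², which does not tend to 0, so the series diverges by the divergence test.
Endpoint t = -9: the terms have absolute value of order n², which does not tend to 0, so the series diverges by the divergence test.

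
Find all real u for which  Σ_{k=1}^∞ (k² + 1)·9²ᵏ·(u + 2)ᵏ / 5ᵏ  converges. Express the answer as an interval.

(-167/81, -157/81)

Apply the ratio test: |a_{k+1}| / |a_k| = [((k+1)² + 1)/(k² + 1)] · 81/5, which tends to 81/5 as k → ∞.
Hence the series converges for |u + 2| < 1/(81/5) = 5/81, so the radius of convergence is 5/81.
Endpoint u = -157/81: the k-th term does not approach 0; divergence by the term test.
When u = -167/81, the terms do not tend to 0, so the series diverges.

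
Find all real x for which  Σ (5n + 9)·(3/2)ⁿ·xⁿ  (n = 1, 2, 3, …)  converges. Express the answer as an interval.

By the ratio test, |a_{n+1}/a_n| = [(5(n+1) + 9)/(5n + 9)] · 3/2 → 3/2.
Convergence for |x| · 3/2 < 1, i.e. |x| < 2/3. So R = 2/3.
At x = 2/3: the terms do not tend to 0, so the series diverges.
Check x = -2/3: the terms do not tend to 0, so the series diverges.

(-2/3, 2/3)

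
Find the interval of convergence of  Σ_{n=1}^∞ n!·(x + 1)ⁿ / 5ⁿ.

By the ratio test, |a_{n+1}/a_n| = (n+1) · 1/5 → ∞.
The terms grow without bound for any (x + 1) ≠ 0, so R = 0 (convergence only at x = -1).

{-1}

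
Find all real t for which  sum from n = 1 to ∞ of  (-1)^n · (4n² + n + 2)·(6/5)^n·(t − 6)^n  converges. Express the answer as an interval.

(31/6, 41/6)

Apply the ratio test: |a_{n+1}| / |a_n| = [(4(n+1)² + (n+1) + 2)/(4n² + n + 2)] · 6/5, which tends to 6/5 as n → ∞.
Hence the series converges for |t − 6| < 1/(6/5) = 5/6, so the radius of convergence is 5/6.
At t = 41/6: the n-th term does not approach 0; divergence by the term test.
When t = 31/6, the terms do not tend to 0, so the series diverges.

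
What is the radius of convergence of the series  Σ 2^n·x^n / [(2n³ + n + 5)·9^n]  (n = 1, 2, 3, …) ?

The ratio of consecutive coefficients is [(2n³ + n + 5)/(2(n+1)³ + (n+1) + 5)] · 2/9 → 2/9.
Thus R = 1/(2/9) = 9/2.

R = 9/2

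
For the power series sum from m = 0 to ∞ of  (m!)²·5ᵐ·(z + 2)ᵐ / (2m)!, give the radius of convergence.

Ratio test: |a_{m+1}/a_m| = (m+1)²/[(2m+1)·(2m+2)] · 5 → 5/4 as m → ∞.
Convergence for |z + 2| · 5/4 < 1, i.e. |z + 2| < 4/5. So R = 4/5.

R = 4/5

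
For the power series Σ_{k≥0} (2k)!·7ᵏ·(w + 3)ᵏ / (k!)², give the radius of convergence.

The ratio of consecutive coefficients is (2k+1)·(2k+2)/(k+1)² · 7 → 28.
Hence the series converges for |w + 3| < 1/(28) = 1/28, so the radius of convergence is 1/28.

R = 1/28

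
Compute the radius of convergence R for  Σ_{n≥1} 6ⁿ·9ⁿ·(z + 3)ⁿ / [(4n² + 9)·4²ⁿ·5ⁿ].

R = 40/27

Apply the ratio test: |a_{n+1}| / |a_n| = [(4n² + 9)/(4(n+1)² + 9)] · 6·9/(16·5), which tends to 27/40 as n → ∞.
Thus R = 1/(27/40) = 40/27.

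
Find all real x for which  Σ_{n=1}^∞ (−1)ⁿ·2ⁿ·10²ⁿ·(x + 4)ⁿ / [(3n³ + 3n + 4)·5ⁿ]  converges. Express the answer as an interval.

[-161/40, -159/40]

By the ratio test, |a_{n+1}/a_n| = [(3n³ + 3n + 4)/(3(n+1)³ + 3(n+1) + 4)] · 2·100/5 → 40.
Hence the series converges for |x + 4| < 1/(40) = 1/40, so the radius of convergence is 1/40.
When x = -159/40, absolute convergence follows by limit comparison with Σ 1/n³.
When x = -161/40, absolute convergence follows by limit comparison with Σ 1/n³.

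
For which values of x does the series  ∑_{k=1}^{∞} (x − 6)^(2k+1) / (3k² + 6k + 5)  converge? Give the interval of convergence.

Ratio test: |a_{k+1}/a_k| = (3k² + 6k + 5)/(3(k+1)² + 6(k+1) + 5) → 1 as k → ∞.
Since the exponent of (x − 6) increases by 2 each term, convergence requires |x − 6|² < 1, hence R = 1.
At x = 7: the series is dominated by a constant times Σ 1/k², which converges (p = 2 > 1).
When x = 5, absolute convergence follows by limit comparison with Σ 1/k².

[5, 7]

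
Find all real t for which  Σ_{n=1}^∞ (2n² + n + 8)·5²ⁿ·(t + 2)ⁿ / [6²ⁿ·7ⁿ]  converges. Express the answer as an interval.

Ratio test: |a_{n+1}/a_n| = [(2(n+1)² + (n+1) + 8)/(2n² + n + 8)] · 25/(36·7) → 25/252 as n → ∞.
Convergence for |t + 2| · 25/252 < 1, i.e. |t + 2| < 252/25. So R = 252/25.
At t = 202/25: the terms have absolute value of order n², which does not tend to 0, so the series diverges by the divergence test.
Endpoint t = -302/25: the terms have absolute value of order n², which does not tend to 0, so the series diverges by the divergence test.

(-302/25, 202/25)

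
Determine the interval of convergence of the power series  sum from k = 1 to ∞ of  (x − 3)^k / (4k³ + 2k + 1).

[2, 4]

By the ratio test, |a_{k+1}/a_k| = (4k³ + 2k + 1)/(4(k+1)³ + 2(k+1) + 1) → 1.
So the series converges when |x − 3| < 1 and diverges when |x − 3| > 1; R = 1.
At x = 4: absolute convergence follows by limit comparison with Σ 1/k³.
Endpoint x = 2: the series is dominated by a constant times Σ 1/k³, which converges (p = 3 > 1).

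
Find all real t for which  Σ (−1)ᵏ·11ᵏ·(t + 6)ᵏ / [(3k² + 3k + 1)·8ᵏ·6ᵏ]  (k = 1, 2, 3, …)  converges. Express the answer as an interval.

Ratio test: |a_{k+1}/a_k| = [(3k² + 3k + 1)/(3(k+1)² + 3(k+1) + 1)] · 11/(8·6) → 11/48 as k → ∞.
Convergence for |t + 6| · 11/48 < 1, i.e. |t + 6| < 48/11. So R = 48/11.
Check t = -18/11: absolute convergence follows by limit comparison with Σ 1/k².
Endpoint t = -114/11: the series is dominated by a constant times Σ 1/k², which converges (p = 2 > 1).

[-114/11, -18/11]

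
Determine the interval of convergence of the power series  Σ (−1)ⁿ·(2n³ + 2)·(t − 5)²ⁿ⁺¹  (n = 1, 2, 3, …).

Apply the ratio test: |a_{n+1}| / |a_n| = (2(n+1)³ + 2)/(2n³ + 2), which tends to 1 as n → ∞.
Writing y = (t − 5)², the series in y has radius 1, so |t − 5| < √(1) = 1 and R = 1.
At t = 6: the n-th term does not approach 0; divergence by the term test.
When t = 4, the n-th term does not approach 0; divergence by the term test.

(4, 6)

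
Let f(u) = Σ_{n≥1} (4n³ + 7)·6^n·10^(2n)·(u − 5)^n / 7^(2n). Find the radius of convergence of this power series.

The ratio of consecutive coefficients is [(4(n+1)³ + 7)/(4n³ + 7)] · 6·100/49 → 600/49.
Thus R = 1/(600/49) = 49/600.

R = 49/600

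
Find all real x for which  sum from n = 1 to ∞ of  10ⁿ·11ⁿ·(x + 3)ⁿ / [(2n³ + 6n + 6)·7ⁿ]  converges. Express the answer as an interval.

[-337/110, -323/110]

Apply the ratio test: |a_{n+1}| / |a_n| = [(2n³ + 6n + 6)/(2(n+1)³ + 6(n+1) + 6)] · 10·11/7, which tends to 110/7 as n → ∞.
The series converges when 110/7 · |x + 3| < 1, giving R = 7/110.
At x = -323/110: the series is dominated by a constant times Σ 1/n³, which converges (p = 3 > 1).
At x = -337/110: absolute convergence follows by limit comparison with Σ 1/n³.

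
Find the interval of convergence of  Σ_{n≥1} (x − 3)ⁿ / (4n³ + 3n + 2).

By the ratio test, |a_{n+1}/a_n| = (4n³ + 3n + 2)/(4(n+1)³ + 3(n+1) + 2) → 1.
Hence R = 1.
When x = 4, the series is dominated by a constant times Σ 1/n³, which converges (p = 3 > 1).
Endpoint x = 2: absolute convergence follows by limit comparison with Σ 1/n³.

[2, 4]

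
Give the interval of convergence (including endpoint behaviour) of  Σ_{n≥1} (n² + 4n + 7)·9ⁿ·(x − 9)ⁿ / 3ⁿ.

(26/3, 28/3)

The ratio of consecutive coefficients is [((n+1)² + 4(n+1) + 7)/(n² + 4n + 7)] · 9/3 → 3.
Thus R = 1/(3) = 1/3.
When x = 28/3, the terms do not tend to 0, so the series diverges.
Endpoint x = 26/3: the n-th term does not approach 0; divergence by the term test.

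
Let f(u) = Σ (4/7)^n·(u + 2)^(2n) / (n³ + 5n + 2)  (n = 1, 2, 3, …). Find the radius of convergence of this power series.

By the ratio test, |a_{n+1}/a_n| = [(n³ + 5n + 2)/((n+1)³ + 5(n+1) + 2)] · 4/7 → 4/7.
Writing y = (u + 2)², the series in y has radius 7/4, so |u + 2| < √(7/4) and R = √7/2.

R = √7/2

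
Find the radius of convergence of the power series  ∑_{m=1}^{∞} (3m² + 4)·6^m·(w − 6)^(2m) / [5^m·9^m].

By the ratio test, |a_{m+1}/a_m| = [(3(m+1)² + 4)/(3m² + 4)] · 6/(5·9) → 2/15.
Since the exponent of (w − 6) increases by 2 each term, convergence requires |w − 6|² < 15/2, hence R = √30/2.

R = √30/2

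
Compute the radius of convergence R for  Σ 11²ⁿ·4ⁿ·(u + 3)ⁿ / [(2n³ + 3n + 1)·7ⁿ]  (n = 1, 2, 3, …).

R = 7/484

By the ratio test, |a_{n+1}/a_n| = [(2n³ + 3n + 1)/(2(n+1)³ + 3(n+1) + 1)] · 121·4/7 → 484/7.
The series converges when 484/7 · |u + 3| < 1, giving R = 7/484.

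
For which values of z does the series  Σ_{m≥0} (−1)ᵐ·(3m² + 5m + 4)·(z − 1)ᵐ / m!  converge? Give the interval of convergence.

(−∞, ∞)

Ratio test: |a_{m+1}/a_m| = (3(m+1)² + 5(m+1) + 4)/(3m² + 5m + 4) · 1/(m+1) → 0 as m → ∞.
Since the limit is 0 < 1 for every z, the series converges on all of ℝ and R = ∞.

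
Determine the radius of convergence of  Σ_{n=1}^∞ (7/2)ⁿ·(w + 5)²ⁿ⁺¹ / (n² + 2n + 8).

Ratio test: |a_{n+1}/a_n| = [(n² + 2n + 8)/((n+1)² + 2(n+1) + 8)] · 7/2 → 7/2 as n → ∞.
Since the exponent of (w + 5) increases by 2 each term, convergence requires |w + 5|² < 2/7, hence R = √14/7.

R = √14/7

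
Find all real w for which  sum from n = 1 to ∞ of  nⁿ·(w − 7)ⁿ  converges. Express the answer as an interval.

Root test: |a_n|^(1/n) = n → ∞.
The root grows without bound, so R = 0 (convergence only at w = 7).

{7}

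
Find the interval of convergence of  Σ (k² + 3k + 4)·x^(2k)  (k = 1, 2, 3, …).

By the ratio test, |a_{k+1}/a_k| = ((k+1)² + 3(k+1) + 4)/(k² + 3k + 4) → 1.
Successive powers of x differ by 2, so the series converges when |x|² · 1 < 1, i.e. |x| < √(1) = 1. So R = 1.
Check x = 1: the terms have absolute value of order k², which does not tend to 0, so the series diverges by the divergence test.
At x = -1: the terms do not tend to 0, so the series diverges.

(-1, 1)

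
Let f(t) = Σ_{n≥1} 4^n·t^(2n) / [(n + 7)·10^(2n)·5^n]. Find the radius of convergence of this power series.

The ratio of consecutive coefficients is [(n + 7)/((n+1) + 7)] · 4/(100·5) → 1/125.
Writing y = t², the series in y has radius 125, so |t| < √(125) and R = 5√5.

R = 5√5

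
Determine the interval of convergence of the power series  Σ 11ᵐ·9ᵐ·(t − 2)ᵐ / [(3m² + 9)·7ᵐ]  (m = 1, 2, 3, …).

[191/99, 205/99]

The ratio of consecutive coefficients is [(3m² + 9)/(3(m+1)² + 9)] · 11·9/7 → 99/7.
The series converges when 99/7 · |t − 2| < 1, giving R = 7/99.
Check t = 205/99: absolute convergence follows by limit comparison with Σ 1/m².
At t = 191/99: the series is dominated by a constant times Σ 1/m², which converges (p = 2 > 1).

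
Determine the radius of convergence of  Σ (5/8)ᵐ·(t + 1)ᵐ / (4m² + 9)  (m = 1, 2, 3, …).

R = 8/5

Apply the ratio test: |a_{m+1}| / |a_m| = [(4m² + 9)/(4(m+1)² + 9)] · 5/8, which tends to 5/8 as m → ∞.
Thus R = 1/(5/8) = 8/5.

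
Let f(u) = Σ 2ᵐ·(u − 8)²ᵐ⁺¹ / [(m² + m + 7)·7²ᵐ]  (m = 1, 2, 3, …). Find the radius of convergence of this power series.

Apply the ratio test: |a_{m+1}| / |a_m| = [(m² + m + 7)/((m+1)² + (m+1) + 7)] · 2/49, which tends to 2/49 as m → ∞.
Writing y = (u − 8)², the series in y has radius 49/2, so |u − 8| < √(49/2) and R = 7√2/2.

R = 7√2/2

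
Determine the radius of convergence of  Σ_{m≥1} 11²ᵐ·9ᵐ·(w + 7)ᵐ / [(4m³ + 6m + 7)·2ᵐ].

Ratio test: |a_{m+1}/a_m| = [(4m³ + 6m + 7)/(4(m+1)³ + 6(m+1) + 7)] · 121·9/2 → 1089/2 as m → ∞.
Convergence for |w + 7| · 1089/2 < 1, i.e. |w + 7| < 2/1089. So R = 2/1089.

R = 2/1089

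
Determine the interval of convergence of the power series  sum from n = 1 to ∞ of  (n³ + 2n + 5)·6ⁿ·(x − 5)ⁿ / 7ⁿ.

Apply the ratio test: |a_{n+1}| / |a_n| = [((n+1)³ + 2(n+1) + 5)/(n³ + 2n + 5)] · 6/7, which tends to 6/7 as n → ∞.
Convergence for |x − 5| · 6/7 < 1, i.e. |x − 5| < 7/6. So R = 7/6.
When x = 37/6, the terms do not tend to 0, so the series diverges.
Check x = 23/6: the n-th term does not approach 0; divergence by the term test.

(23/6, 37/6)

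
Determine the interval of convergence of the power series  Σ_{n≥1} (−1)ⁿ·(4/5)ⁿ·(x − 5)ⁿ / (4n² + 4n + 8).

[15/4, 25/4]

The ratio of consecutive coefficients is [(4n² + 4n + 8)/(4(n+1)² + 4(n+1) + 8)] · 4/5 → 4/5.
The series converges when 4/5 · |x − 5| < 1, giving R = 5/4.
Endpoint x = 25/4: the terms are on the order of 1/n², so the series converges absolutely by comparison with the p-series (p = 2 > 1).
When x = 15/4, the terms are on the order of 1/n², so the series converges absolutely by comparison with the p-series (p = 2 > 1).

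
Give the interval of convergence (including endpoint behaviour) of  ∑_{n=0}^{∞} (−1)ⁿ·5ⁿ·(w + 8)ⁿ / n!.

(−∞, ∞)

Apply the ratio test: |a_{n+1}| / |a_n| = 5 · 1/(n+1), which tends to 0 as n → ∞.
The limit is 0, so the series converges for all w; R = ∞.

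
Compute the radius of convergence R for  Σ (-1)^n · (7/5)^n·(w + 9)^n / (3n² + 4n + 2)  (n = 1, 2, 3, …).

Apply the ratio test: |a_{n+1}| / |a_n| = [(3n² + 4n + 2)/(3(n+1)² + 4(n+1) + 2)] · 7/5, which tends to 7/5 as n → ∞.
Convergence for |w + 9| · 7/5 < 1, i.e. |w + 9| < 5/7. So R = 5/7.

R = 5/7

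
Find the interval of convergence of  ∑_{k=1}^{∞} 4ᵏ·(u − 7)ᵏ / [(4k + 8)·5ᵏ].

[23/4, 33/4)

By the ratio test, |a_{k+1}/a_k| = [(4k + 8)/(4(k+1) + 8)] · 4/5 → 4/5.
Convergence for |u − 7| · 4/5 < 1, i.e. |u − 7| < 5/4. So R = 5/4.
At u = 33/4: the terms behave like c/k; limit comparison with the harmonic series gives divergence.
Check u = 23/4: the terms alternate in sign and decrease monotonically to 0 in absolute value (size ~ c/k), so the alternating series test gives convergence.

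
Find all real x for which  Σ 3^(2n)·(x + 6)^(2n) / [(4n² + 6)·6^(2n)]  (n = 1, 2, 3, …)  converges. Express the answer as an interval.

[-8, -4]

Ratio test: |a_{n+1}/a_n| = [(4n² + 6)/(4(n+1)² + 6)] · 9/36 → 1/4 as n → ∞.
Successive powers of (x + 6) differ by 2, so the series converges when |x + 6|² · 1/4 < 1, i.e. |x + 6| < √(4) = 2. So R = 2.
At x = -4: the terms are on the order of 1/n², so the series converges absolutely by comparison with the p-series (p = 2 > 1).
When x = -8, absolute convergence follows by limit comparison with Σ 1/n².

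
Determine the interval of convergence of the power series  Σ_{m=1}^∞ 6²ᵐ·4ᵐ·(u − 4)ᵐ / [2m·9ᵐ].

[63/16, 65/16)

Apply the ratio test: |a_{m+1}| / |a_m| = [2m/2(m+1)] · 36·4/9, which tends to 16 as m → ∞.
Thus R = 1/(16) = 1/16.
Endpoint u = 65/16: the terms behave like c/m; limit comparison with the harmonic series gives divergence.
When u = 63/16, an alternating series whose terms decrease to 0 in absolute value, so it converges by the Leibniz criterion.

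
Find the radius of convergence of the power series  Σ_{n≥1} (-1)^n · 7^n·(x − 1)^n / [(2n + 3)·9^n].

R = 9/7

The ratio of consecutive coefficients is [(2n + 3)/(2(n+1) + 3)] · 7/9 → 7/9.
Convergence for |x − 1| · 7/9 < 1, i.e. |x − 1| < 9/7. So R = 9/7.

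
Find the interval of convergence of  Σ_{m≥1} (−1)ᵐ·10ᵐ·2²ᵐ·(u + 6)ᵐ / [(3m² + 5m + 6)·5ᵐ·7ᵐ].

[-55/8, -41/8]

Apply the ratio test: |a_{m+1}| / |a_m| = [(3m² + 5m + 6)/(3(m+1)² + 5(m+1) + 6)] · 10·4/(5·7), which tends to 8/7 as m → ∞.
Hence the series converges for |u + 6| < 1/(8/7) = 7/8, so the radius of convergence is 7/8.
When u = -41/8, absolute convergence follows by limit comparison with Σ 1/m².
Check u = -55/8: the series is dominated by a constant times Σ 1/m², which converges (p = 2 > 1).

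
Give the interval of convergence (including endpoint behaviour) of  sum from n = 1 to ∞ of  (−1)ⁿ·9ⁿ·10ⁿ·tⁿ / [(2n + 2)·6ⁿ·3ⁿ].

The ratio of consecutive coefficients is [(2n + 2)/(2(n+1) + 2)] · 9·10/(6·3) → 5.
Convergence for |t| · 5 < 1, i.e. |t| < 1/5. So R = 1/5.
At t = 1/5: an alternating series whose terms decrease to 0 in absolute value, so it converges by the Leibniz criterion.
When t = -1/5, the terms are asymptotic to a nonzero constant times 1/n, so the series diverges by limit comparison with Σ 1/n.

(-1/5, 1/5]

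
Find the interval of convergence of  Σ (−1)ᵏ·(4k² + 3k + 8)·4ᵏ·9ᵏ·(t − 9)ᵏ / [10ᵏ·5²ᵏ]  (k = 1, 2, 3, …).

The ratio of consecutive coefficients is [(4(k+1)² + 3(k+1) + 8)/(4k² + 3k + 8)] · 4·9/(10·25) → 18/125.
Thus R = 1/(18/125) = 125/18.
Check t = 287/18: the terms do not tend to 0, so the series diverges.
Check t = 37/18: the terms do not tend to 0, so the series diverges.

(37/18, 287/18)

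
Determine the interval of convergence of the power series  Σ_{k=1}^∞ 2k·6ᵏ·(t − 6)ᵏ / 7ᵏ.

(29/6, 43/6)

By the ratio test, |a_{k+1}/a_k| = [2(k+1)/2k] · 6/7 → 6/7.
The series converges when 6/7 · |t − 6| < 1, giving R = 7/6.
At t = 43/6: the terms do not tend to 0, so the series diverges.
When t = 29/6, the terms have absolute value of order k, which does not tend to 0, so the series diverges by the divergence test.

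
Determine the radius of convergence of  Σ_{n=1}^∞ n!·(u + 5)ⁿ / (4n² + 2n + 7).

Ratio test: |a_{n+1}/a_n| = (n+1) · (4n² + 2n + 7)/(4(n+1)² + 2(n+1) + 7) → ∞ as n → ∞.
The terms grow without bound for any (u + 5) ≠ 0, so R = 0 (convergence only at u = -5).

R = 0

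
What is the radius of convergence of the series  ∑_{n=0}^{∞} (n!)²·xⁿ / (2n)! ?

Ratio test: |a_{n+1}/a_n| = (n+1)²/[(2n+1)·(2n+2)] → 1/4 as n → ∞.
The series converges when 1/4 · |x| < 1, giving R = 4.

R = 4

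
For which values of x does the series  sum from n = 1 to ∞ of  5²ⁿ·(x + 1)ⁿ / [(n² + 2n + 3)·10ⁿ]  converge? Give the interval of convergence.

[-7/5, -3/5]

Ratio test: |a_{n+1}/a_n| = [(n² + 2n + 3)/((n+1)² + 2(n+1) + 3)] · 25/10 → 5/2 as n → ∞.
Hence the series converges for |x + 1| < 1/(5/2) = 2/5, so the radius of convergence is 2/5.
Check x = -3/5: the terms are on the order of 1/n², so the series converges absolutely by comparison with the p-series (p = 2 > 1).
Endpoint x = -7/5: absolute convergence follows by limit comparison with Σ 1/n².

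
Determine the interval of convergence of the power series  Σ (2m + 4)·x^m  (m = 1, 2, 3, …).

(-1, 1)

By the ratio test, |a_{m+1}/a_m| = (2(m+1) + 4)/(2m + 4) → 1.
So the series converges when |x| < 1 and diverges when |x| > 1; R = 1.
When x = 1, the terms have absolute value of order m, which does not tend to 0, so the series diverges by the divergence test.
At x = -1: the m-th term does not approach 0; divergence by the term test.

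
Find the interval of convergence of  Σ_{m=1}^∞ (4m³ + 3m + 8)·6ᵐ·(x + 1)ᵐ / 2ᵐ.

By the ratio test, |a_{m+1}/a_m| = [(4(m+1)³ + 3(m+1) + 8)/(4m³ + 3m + 8)] · 6/2 → 3.
Hence the series converges for |x + 1| < 1/(3) = 1/3, so the radius of convergence is 1/3.
Check x = -2/3: the m-th term does not approach 0; divergence by the term test.
At x = -4/3: the terms have absolute value of order m³, which does not tend to 0, so the series diverges by the divergence test.

(-4/3, -2/3)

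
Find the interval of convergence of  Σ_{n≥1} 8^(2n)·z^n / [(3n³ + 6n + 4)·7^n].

Apply the ratio test: |a_{n+1}| / |a_n| = [(3n³ + 6n + 4)/(3(n+1)³ + 6(n+1) + 4)] · 64/7, which tends to 64/7 as n → ∞.
Thus R = 1/(64/7) = 7/64.
At z = 7/64: the series is dominated by a constant times Σ 1/n³, which converges (p = 3 > 1).
At z = -7/64: the series is dominated by a constant times Σ 1/n³, which converges (p = 3 > 1).

[-7/64, 7/64]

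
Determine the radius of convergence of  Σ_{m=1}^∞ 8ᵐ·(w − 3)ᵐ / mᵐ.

R = ∞

Root test: |a_m|^(1/m) = 8/m → 0.
The limit is 0 for every w, so R = ∞.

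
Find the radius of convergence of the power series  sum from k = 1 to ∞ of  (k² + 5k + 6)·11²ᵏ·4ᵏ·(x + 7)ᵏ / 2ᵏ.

R = 1/242

The ratio of consecutive coefficients is [((k+1)² + 5(k+1) + 6)/(k² + 5k + 6)] · 121·4/2 → 242.
Convergence for |x + 7| · 242 < 1, i.e. |x + 7| < 1/242. So R = 1/242.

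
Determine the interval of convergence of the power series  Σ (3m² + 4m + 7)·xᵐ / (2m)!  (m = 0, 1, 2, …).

By the ratio test, |a_{m+1}/a_m| = (3(m+1)² + 4(m+1) + 7)/(3m² + 4m + 7) · 1/[(2m+1)·(2m+2)] → 0.
The ratio tends to 0 regardless of x, hence R = ∞.

(−∞, ∞)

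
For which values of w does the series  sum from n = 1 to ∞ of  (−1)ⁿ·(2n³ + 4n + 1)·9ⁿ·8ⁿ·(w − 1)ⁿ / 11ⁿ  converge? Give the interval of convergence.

By the ratio test, |a_{n+1}/a_n| = [(2(n+1)³ + 4(n+1) + 1)/(2n³ + 4n + 1)] · 9·8/11 → 72/11.
Hence the series converges for |w − 1| < 1/(72/11) = 11/72, so the radius of convergence is 11/72.
Endpoint w = 83/72: the n-th term does not approach 0; divergence by the term test.
When w = 61/72, the terms do not tend to 0, so the series diverges.

(61/72, 83/72)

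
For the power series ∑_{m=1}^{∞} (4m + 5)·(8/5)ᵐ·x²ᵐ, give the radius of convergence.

The ratio of consecutive coefficients is [(4(m+1) + 5)/(4m + 5)] · 8/5 → 8/5.
Successive powers of x differ by 2, so the series converges when |x|² · 8/5 < 1, i.e. |x| < √(5/8). So R = √10/4.

R = √10/4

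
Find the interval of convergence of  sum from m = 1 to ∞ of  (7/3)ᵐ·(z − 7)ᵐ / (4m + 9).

[46/7, 52/7)

Apply the ratio test: |a_{m+1}| / |a_m| = [(4m + 9)/(4(m+1) + 9)] · 7/3, which tends to 7/3 as m → ∞.
The series converges when 7/3 · |z − 7| < 1, giving R = 3/7.
Endpoint z = 52/7: the terms behave like c/m; limit comparison with the harmonic series gives divergence.
Endpoint z = 46/7: the terms alternate in sign and decrease monotonically to 0 in absolute value (size ~ c/m), so the alternating series test gives convergence.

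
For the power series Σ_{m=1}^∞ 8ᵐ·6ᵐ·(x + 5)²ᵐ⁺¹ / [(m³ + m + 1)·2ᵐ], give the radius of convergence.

Apply the ratio test: |a_{m+1}| / |a_m| = [(m³ + m + 1)/((m+1)³ + (m+1) + 1)] · 8·6/2, which tends to 24 as m → ∞.
Successive powers of (x + 5) differ by 2, so the series converges when |x + 5|² · 24 < 1, i.e. |x + 5| < √(1/24). So R = √6/12.

R = √6/12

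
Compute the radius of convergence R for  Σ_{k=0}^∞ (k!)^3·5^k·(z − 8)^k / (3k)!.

R = 27/5

Apply the ratio test: |a_{k+1}| / |a_k| = (k+1)³/[(3k+1)·(3k+2)·(3k+3)] · 5, which tends to 5/27 as k → ∞.
The series converges when 5/27 · |z − 8| < 1, giving R = 27/5.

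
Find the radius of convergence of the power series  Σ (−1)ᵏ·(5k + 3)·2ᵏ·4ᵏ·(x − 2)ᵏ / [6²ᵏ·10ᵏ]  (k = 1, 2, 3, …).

R = 45

Apply the ratio test: |a_{k+1}| / |a_k| = [(5(k+1) + 3)/(5k + 3)] · 2·4/(36·10), which tends to 1/45 as k → ∞.
Thus R = 1/(1/45) = 45.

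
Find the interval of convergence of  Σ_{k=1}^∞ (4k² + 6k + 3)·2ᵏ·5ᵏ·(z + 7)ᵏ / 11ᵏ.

(-81/10, -59/10)

Apply the ratio test: |a_{k+1}| / |a_k| = [(4(k+1)² + 6(k+1) + 3)/(4k² + 6k + 3)] · 2·5/11, which tends to 10/11 as k → ∞.
Hence the series converges for |z + 7| < 1/(10/11) = 11/10, so the radius of convergence is 11/10.
Check z = -59/10: the k-th term does not approach 0; divergence by the term test.
Check z = -81/10: the terms do not tend to 0, so the series diverges.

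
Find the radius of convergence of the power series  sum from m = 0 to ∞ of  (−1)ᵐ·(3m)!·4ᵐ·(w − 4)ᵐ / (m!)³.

The ratio of consecutive coefficients is (3m+1)·(3m+2)·(3m+3)/(m+1)³ · 4 → 108.
The series converges when 108 · |w − 4| < 1, giving R = 1/108.

R = 1/108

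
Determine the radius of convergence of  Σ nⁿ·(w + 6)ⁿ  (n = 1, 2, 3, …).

R = 0

By the Cauchy root test, |a_n|^(1/n) = n → ∞.
The root grows without bound, so R = 0 (convergence only at w = -6).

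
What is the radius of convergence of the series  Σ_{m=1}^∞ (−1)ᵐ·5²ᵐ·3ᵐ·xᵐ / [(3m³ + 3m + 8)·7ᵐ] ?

The ratio of consecutive coefficients is [(3m³ + 3m + 8)/(3(m+1)³ + 3(m+1) + 8)] · 25·3/7 → 75/7.
Hence the series converges for |x| < 1/(75/7) = 7/75, so the radius of convergence is 7/75.

R = 7/75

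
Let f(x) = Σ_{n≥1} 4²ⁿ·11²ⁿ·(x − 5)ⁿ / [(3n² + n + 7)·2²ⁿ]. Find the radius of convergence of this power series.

R = 1/484

Apply the ratio test: |a_{n+1}| / |a_n| = [(3n² + n + 7)/(3(n+1)² + (n+1) + 7)] · 16·121/4, which tends to 484 as n → ∞.
Hence the series converges for |x − 5| < 1/(484) = 1/484, so the radius of convergence is 1/484.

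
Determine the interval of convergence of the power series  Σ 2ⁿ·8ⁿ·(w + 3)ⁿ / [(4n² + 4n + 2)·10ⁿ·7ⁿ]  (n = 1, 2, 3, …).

Apply the ratio test: |a_{n+1}| / |a_n| = [(4n² + 4n + 2)/(4(n+1)² + 4(n+1) + 2)] · 2·8/(10·7), which tends to 8/35 as n → ∞.
Thus R = 1/(8/35) = 35/8.
Endpoint w = 11/8: the terms are on the order of 1/n², so the series converges absolutely by comparison with the p-series (p = 2 > 1).
When w = -59/8, absolute convergence follows by limit comparison with Σ 1/n².

[-59/8, 11/8]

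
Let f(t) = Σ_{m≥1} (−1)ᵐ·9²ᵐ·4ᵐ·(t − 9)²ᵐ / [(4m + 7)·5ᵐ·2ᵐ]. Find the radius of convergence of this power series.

The ratio of consecutive coefficients is [(4m + 7)/(4(m+1) + 7)] · 81·4/(5·2) → 162/5.
Successive powers of (t − 9) differ by 2, so the series converges when |t − 9|² · 162/5 < 1, i.e. |t − 9| < √(5/162). So R = √10/18.

R = √10/18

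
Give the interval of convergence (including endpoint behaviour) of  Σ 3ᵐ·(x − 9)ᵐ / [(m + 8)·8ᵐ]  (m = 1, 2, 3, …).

[19/3, 35/3)

By the ratio test, |a_{m+1}/a_m| = [(m + 8)/((m+1) + 8)] · 3/8 → 3/8.
Convergence for |x − 9| · 3/8 < 1, i.e. |x − 9| < 8/3. So R = 8/3.
When x = 35/3, comparison with the harmonic series Σ 1/m shows the series diverges.
Endpoint x = 19/3: convergence follows from the alternating series test (terms decrease monotonically to 0).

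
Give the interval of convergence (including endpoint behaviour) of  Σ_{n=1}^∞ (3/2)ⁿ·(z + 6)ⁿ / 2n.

[-20/3, -16/3)

By the ratio test, |a_{n+1}/a_n| = [2n/2(n+1)] · 3/2 → 3/2.
Hence the series converges for |z + 6| < 1/(3/2) = 2/3, so the radius of convergence is 2/3.
At z = -16/3: comparison with the harmonic series Σ 1/n shows the series diverges.
Endpoint z = -20/3: convergence follows from the alternating series test (terms decrease monotonically to 0).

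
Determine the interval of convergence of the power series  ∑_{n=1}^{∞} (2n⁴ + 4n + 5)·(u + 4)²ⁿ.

By the ratio test, |a_{n+1}/a_n| = (2(n+1)⁴ + 4(n+1) + 5)/(2n⁴ + 4n + 5) → 1.
Since the exponent of (u + 4) increases by 2 each term, convergence requires |u + 4|² < 1, hence R = 1.
At u = -3: the terms do not tend to 0, so the series diverges.
Check u = -5: the n-th term does not approach 0; divergence by the term test.

(-5, -3)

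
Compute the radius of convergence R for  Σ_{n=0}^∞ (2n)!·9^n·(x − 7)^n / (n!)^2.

Ratio test: |a_{n+1}/a_n| = (2n+1)·(2n+2)/(n+1)² · 9 → 36 as n → ∞.
The series converges when 36 · |x − 7| < 1, giving R = 1/36.

R = 1/36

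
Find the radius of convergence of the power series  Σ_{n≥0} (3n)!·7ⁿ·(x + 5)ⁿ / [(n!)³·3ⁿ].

Ratio test: |a_{n+1}/a_n| = (3n+1)·(3n+2)·(3n+3)/(n+1)³ · 7/3 → 63 as n → ∞.
Convergence for |x + 5| · 63 < 1, i.e. |x + 5| < 1/63. So R = 1/63.

R = 1/63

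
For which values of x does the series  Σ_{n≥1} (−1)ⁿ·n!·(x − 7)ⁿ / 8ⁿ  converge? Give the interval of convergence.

{7}

The ratio of consecutive coefficients is (n+1) · 1/8 → ∞.
Since the ratio → ∞, the series diverges for every x ≠ 7, and R = 0.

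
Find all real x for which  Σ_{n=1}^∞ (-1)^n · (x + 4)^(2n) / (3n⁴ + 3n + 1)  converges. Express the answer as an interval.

[-5, -3]

Ratio test: |a_{n+1}/a_n| = (3n⁴ + 3n + 1)/(3(n+1)⁴ + 3(n+1) + 1) → 1 as n → ∞.
Since the exponent of (x + 4) increases by 2 each term, convergence requires |x + 4|² < 1, hence R = 1.
At x = -3: the series is dominated by a constant times Σ 1/n⁴, which converges (p = 4 > 1).
Endpoint x = -5: absolute convergence follows by limit comparison with Σ 1/n⁴.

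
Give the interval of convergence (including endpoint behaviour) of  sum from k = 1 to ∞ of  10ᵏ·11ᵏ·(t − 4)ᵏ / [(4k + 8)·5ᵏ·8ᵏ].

[40/11, 48/11)

The ratio of consecutive coefficients is [(4k + 8)/(4(k+1) + 8)] · 10·11/(5·8) → 11/4.
Hence the series converges for |t − 4| < 1/(11/4) = 4/11, so the radius of convergence is 4/11.
Check t = 48/11: the terms behave like c/k; limit comparison with the harmonic series gives divergence.
When t = 40/11, an alternating series whose terms decrease to 0 in absolute value, so it converges by the Leibniz criterion.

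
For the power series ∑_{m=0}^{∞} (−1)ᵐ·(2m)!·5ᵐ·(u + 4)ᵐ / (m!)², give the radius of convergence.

By the ratio test, |a_{m+1}/a_m| = (2m+1)·(2m+2)/(m+1)² · 5 → 20.
Thus R = 1/(20) = 1/20.

R = 1/20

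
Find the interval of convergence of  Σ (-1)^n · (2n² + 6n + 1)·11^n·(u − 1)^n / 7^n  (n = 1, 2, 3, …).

Apply the ratio test: |a_{n+1}| / |a_n| = [(2(n+1)² + 6(n+1) + 1)/(2n² + 6n + 1)] · 11/7, which tends to 11/7 as n → ∞.
Hence the series converges for |u − 1| < 1/(11/7) = 7/11, so the radius of convergence is 7/11.
At u = 18/11: the terms have absolute value of order n², which does not tend to 0, so the series diverges by the divergence test.
Check u = 4/11: the terms have absolute value of order n², which does not tend to 0, so the series diverges by the divergence test.

(4/11, 18/11)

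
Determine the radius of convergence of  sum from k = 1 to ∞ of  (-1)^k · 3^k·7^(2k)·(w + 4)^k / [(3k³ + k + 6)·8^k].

R = 8/147

Ratio test: |a_{k+1}/a_k| = [(3k³ + k + 6)/(3(k+1)³ + (k+1) + 6)] · 3·49/8 → 147/8 as k → ∞.
Hence the series converges for |w + 4| < 1/(147/8) = 8/147, so the radius of convergence is 8/147.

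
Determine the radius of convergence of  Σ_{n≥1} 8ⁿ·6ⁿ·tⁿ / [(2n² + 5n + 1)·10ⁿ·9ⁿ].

R = 15/8

By the ratio test, |a_{n+1}/a_n| = [(2n² + 5n + 1)/(2(n+1)² + 5(n+1) + 1)] · 8·6/(10·9) → 8/15.
Convergence for |t| · 8/15 < 1, i.e. |t| < 15/8. So R = 15/8.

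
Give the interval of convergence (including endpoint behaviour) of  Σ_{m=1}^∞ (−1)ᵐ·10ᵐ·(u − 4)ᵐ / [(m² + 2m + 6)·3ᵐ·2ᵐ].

Apply the ratio test: |a_{m+1}| / |a_m| = [(m² + 2m + 6)/((m+1)² + 2(m+1) + 6)] · 10/(3·2), which tends to 5/3 as m → ∞.
The series converges when 5/3 · |u − 4| < 1, giving R = 3/5.
When u = 23/5, the terms are on the order of 1/m², so the series converges absolutely by comparison with the p-series (p = 2 > 1).
Endpoint u = 17/5: the terms are on the order of 1/m², so the series converges absolutely by comparison with the p-series (p = 2 > 1).

[17/5, 23/5]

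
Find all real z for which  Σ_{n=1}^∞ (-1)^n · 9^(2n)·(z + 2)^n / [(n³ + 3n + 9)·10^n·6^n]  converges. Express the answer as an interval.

Apply the ratio test: |a_{n+1}| / |a_n| = [(n³ + 3n + 9)/((n+1)³ + 3(n+1) + 9)] · 81/(10·6), which tends to 27/20 as n → ∞.
Thus R = 1/(27/20) = 20/27.
When z = -34/27, the terms are on the order of 1/n³, so the series converges absolutely by comparison with the p-series (p = 3 > 1).
At z = -74/27: absolute convergence follows by limit comparison with Σ 1/n³.

[-74/27, -34/27]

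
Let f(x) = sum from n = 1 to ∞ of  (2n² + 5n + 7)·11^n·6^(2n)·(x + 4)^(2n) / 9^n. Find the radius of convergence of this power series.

R = √11/22

Ratio test: |a_{n+1}/a_n| = [(2(n+1)² + 5(n+1) + 7)/(2n² + 5n + 7)] · 11·36/9 → 44 as n → ∞.
Successive powers of (x + 4) differ by 2, so the series converges when |x + 4|² · 44 < 1, i.e. |x + 4| < √(1/44). So R = √11/22.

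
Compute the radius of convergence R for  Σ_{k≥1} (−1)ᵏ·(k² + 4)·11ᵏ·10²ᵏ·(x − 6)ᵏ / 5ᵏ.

R = 1/220

Apply the ratio test: |a_{k+1}| / |a_k| = [((k+1)² + 4)/(k² + 4)] · 11·100/5, which tends to 220 as k → ∞.
Convergence for |x − 6| · 220 < 1, i.e. |x − 6| < 1/220. So R = 1/220.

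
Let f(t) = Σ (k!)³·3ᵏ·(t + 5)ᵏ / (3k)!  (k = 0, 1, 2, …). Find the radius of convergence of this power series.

R = 9

Ratio test: |a_{k+1}/a_k| = (k+1)³/[(3k+1)·(3k+2)·(3k+3)] · 3 → 1/9 as k → ∞.
Thus R = 1/(1/9) = 9.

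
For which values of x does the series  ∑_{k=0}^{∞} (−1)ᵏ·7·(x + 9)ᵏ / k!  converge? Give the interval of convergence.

Apply the ratio test: |a_{k+1}| / |a_k| = 7/7 · 1/(k+1), which tends to 0 as k → ∞.
Since the limit is 0 < 1 for every x, the series converges on all of ℝ and R = ∞.

(−∞, ∞)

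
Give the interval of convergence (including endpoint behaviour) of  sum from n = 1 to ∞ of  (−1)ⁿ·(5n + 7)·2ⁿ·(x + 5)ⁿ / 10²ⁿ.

(-55, 45)

The ratio of consecutive coefficients is [(5(n+1) + 7)/(5n + 7)] · 2/100 → 1/50.
Convergence for |x + 5| · 1/50 < 1, i.e. |x + 5| < 50. So R = 50.
Endpoint x = 45: the terms have absolute value of order n, which does not tend to 0, so the series diverges by the divergence test.
Check x = -55: the n-th term does not approach 0; divergence by the term test.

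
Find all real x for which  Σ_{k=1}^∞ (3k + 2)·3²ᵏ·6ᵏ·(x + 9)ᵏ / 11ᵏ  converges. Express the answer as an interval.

The ratio of consecutive coefficients is [(3(k+1) + 2)/(3k + 2)] · 9·6/11 → 54/11.
Thus R = 1/(54/11) = 11/54.
Endpoint x = -475/54: the terms do not tend to 0, so the series diverges.
Check x = -497/54: the k-th term does not approach 0; divergence by the term test.

(-497/54, -475/54)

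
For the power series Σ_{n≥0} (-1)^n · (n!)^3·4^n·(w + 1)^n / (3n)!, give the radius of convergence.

R = 27/4

The ratio of consecutive coefficients is (n+1)³/[(3n+1)·(3n+2)·(3n+3)] · 4 → 4/27.
Convergence for |w + 1| · 4/27 < 1, i.e. |w + 1| < 27/4. So R = 27/4.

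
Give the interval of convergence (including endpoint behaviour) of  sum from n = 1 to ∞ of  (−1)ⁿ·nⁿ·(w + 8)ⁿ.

{-8}

Root test: |a_n|^(1/n) = n → ∞.
The root grows without bound, so R = 0 (convergence only at w = -8).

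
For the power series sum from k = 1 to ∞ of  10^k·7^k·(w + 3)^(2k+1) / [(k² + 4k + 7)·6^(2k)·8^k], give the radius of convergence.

The ratio of consecutive coefficients is [(k² + 4k + 7)/((k+1)² + 4(k+1) + 7)] · 10·7/(36·8) → 35/144.
Writing y = (w + 3)², the series in y has radius 144/35, so |w + 3| < √(144/35) and R = 12√35/35.

R = 12√35/35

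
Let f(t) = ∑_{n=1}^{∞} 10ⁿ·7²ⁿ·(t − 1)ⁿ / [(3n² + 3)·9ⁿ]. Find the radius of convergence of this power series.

Apply the ratio test: |a_{n+1}| / |a_n| = [(3n² + 3)/(3(n+1)² + 3)] · 10·49/9, which tends to 490/9 as n → ∞.
Hence the series converges for |t − 1| < 1/(490/9) = 9/490, so the radius of convergence is 9/490.

R = 9/490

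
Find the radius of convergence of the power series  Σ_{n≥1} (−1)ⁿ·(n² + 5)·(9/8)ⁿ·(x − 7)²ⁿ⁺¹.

The ratio of consecutive coefficients is [((n+1)² + 5)/(n² + 5)] · 9/8 → 9/8.
Since the exponent of (x − 7) increases by 2 each term, convergence requires |x − 7|² < 8/9, hence R = 2√2/3.

R = 2√2/3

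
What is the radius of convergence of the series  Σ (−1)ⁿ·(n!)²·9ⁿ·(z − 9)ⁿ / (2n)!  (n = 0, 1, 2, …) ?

R = 4/9

By the ratio test, |a_{n+1}/a_n| = (n+1)²/[(2n+1)·(2n+2)] · 9 → 9/4.
Hence the series converges for |z − 9| < 1/(9/4) = 4/9, so the radius of convergence is 4/9.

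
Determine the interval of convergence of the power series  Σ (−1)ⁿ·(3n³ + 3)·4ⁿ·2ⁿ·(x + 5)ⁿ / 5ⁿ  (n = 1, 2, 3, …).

Ratio test: |a_{n+1}/a_n| = [(3(n+1)³ + 3)/(3n³ + 3)] · 4·2/5 → 8/5 as n → ∞.
Thus R = 1/(8/5) = 5/8.
Check x = -35/8: the terms have absolute value of order n³, which does not tend to 0, so the series diverges by the divergence test.
At x = -45/8: the terms do not tend to 0, so the series diverges.

(-45/8, -35/8)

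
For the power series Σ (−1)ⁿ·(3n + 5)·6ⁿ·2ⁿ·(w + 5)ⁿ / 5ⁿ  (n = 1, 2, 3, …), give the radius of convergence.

The ratio of consecutive coefficients is [(3(n+1) + 5)/(3n + 5)] · 6·2/5 → 12/5.
Hence the series converges for |w + 5| < 1/(12/5) = 5/12, so the radius of convergence is 5/12.

R = 5/12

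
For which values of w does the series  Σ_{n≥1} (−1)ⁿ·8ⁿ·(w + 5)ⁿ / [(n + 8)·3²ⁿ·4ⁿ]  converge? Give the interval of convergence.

(-19/2, -1/2]

By the ratio test, |a_{n+1}/a_n| = [(n + 8)/((n+1) + 8)] · 8/(9·4) → 2/9.
Convergence for |w + 5| · 2/9 < 1, i.e. |w + 5| < 9/2. So R = 9/2.
When w = -1/2, the terms alternate in sign and decrease monotonically to 0 in absolute value (size ~ c/n), so the alternating series test gives convergence.
Endpoint w = -19/2: the terms behave like c/n; limit comparison with the harmonic series gives divergence.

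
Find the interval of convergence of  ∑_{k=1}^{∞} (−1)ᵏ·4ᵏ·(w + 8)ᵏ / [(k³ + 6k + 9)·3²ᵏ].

[-41/4, -23/4]

Apply the ratio test: |a_{k+1}| / |a_k| = [(k³ + 6k + 9)/((k+1)³ + 6(k+1) + 9)] · 4/9, which tends to 4/9 as k → ∞.
Thus R = 1/(4/9) = 9/4.
When w = -23/4, the terms are on the order of 1/k³, so the series converges absolutely by comparison with the p-series (p = 3 > 1).
When w = -41/4, the series is dominated by a constant times Σ 1/k³, which converges (p = 3 > 1).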